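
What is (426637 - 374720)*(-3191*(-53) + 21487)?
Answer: 9895899370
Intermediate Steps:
(426637 - 374720)*(-3191*(-53) + 21487) = 51917*(169123 + 21487) = 51917*190610 = 9895899370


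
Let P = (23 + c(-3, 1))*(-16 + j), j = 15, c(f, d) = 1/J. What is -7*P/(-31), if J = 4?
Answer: -21/4 ≈ -5.2500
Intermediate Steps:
c(f, d) = 1/4
P = -93/4 (P = (23 + 1/4)*(-16 + 15) = (93/4)*(-1) = -93/4 ≈ -23.250)
-7*P/(-31) = -7*(-93/4)/(-31) = (651/4)*(-1/31) = -21/4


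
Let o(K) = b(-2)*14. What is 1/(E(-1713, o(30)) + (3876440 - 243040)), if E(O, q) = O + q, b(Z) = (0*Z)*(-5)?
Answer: 1/3631687 ≈ 2.7535e-7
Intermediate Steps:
b(Z) = 0 (b(Z) = 0*(-5) = 0)
o(K) = 0 (o(K) = 0*14 = 0)
1/(E(-1713, o(30)) + (3876440 - 243040)) = 1/((-1713 + 0) + (3876440 - 243040)) = 1/(-1713 + 3633400) = 1/3631687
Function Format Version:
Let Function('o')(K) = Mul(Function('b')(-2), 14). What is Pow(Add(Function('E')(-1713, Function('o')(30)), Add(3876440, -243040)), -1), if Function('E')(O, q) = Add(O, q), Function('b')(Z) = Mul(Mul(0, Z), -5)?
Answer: Rational(1, 3631687) ≈ 2.7535e-7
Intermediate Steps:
Function('b')(Z) = 0 (Function('b')(Z) = Mul(0, -5) = 0)
Function('o')(K) = 0 (Function('o')(K) = Mul(0, 14) = 0)
Pow(Add(Function('E')(-1713, Function('o')(30)), Add(3876440, -243040)), -1) = Pow(Add(Add(-1713, 0), Add(3876440, -243040)), -1) = Pow(Add(-1713, 3633400), -1) = Pow(3631687, -1) = Rational(1, 3631687)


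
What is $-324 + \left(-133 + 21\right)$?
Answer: $-436$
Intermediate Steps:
$-324 + \left(-133 + 21\right) = -324 - 112 = -436$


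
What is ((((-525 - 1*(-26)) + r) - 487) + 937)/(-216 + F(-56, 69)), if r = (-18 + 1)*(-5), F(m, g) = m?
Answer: -9/68 ≈ -0.13235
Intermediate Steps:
r = 85 (r = -17*(-5) = 85)
((((-525 - 1*(-26)) + r) - 487) + 937)/(-216 + F(-56, 69)) = ((((-525 - 1*(-26)) + 85) - 487) + 937)/(-216 - 56) = ((((-525 + 26) + 85) - 487) + 937)/(-272) = (((-499 + 85) - 487) + 937)*(-1/272) = ((-414 - 487) + 937)*(-1/272) = (-901 + 937)*(-1/272) = 36*(-1/272) = -9/68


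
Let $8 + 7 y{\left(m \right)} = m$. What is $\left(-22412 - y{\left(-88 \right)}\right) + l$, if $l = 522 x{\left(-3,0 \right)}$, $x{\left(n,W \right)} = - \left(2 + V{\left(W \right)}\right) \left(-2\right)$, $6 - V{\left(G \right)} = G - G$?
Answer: $- \frac{98324}{7} \approx -14046.0$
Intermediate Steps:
$V{\left(G \right)} = 6$ ($V{\left(G \right)} = 6 - \left(G - G\right) = 6 - 0 = 6 + 0 = 6$)
$y{\left(m \right)} = - \frac{8}{7} + \frac{m}{7}$
$x{\left(n,W \right)} = 16$ ($x{\left(n,W \right)} = - \left(2 + 6\right) \left(-2\right) = - 8 \left(-2\right) = \left(-1\right) \left(-16\right) = 16$)
$l = 8352$ ($l = 522 \cdot 16 = 8352$)
$\left(-22412 - y{\left(-88 \right)}\right) + l = \left(-22412 - \left(- \frac{8}{7} + \frac{1}{7} \left(-88\right)\right)\right) + 8352 = \left(-22412 - \left(- \frac{8}{7} - \frac{88}{7}\right)\right) + 8352 = \left(-22412 - - \frac{96}{7}\right) + 8352 = \left(-22412 + \frac{96}{7}\right) + 8352 = - \frac{156788}{7} + 8352 = - \frac{98324}{7}$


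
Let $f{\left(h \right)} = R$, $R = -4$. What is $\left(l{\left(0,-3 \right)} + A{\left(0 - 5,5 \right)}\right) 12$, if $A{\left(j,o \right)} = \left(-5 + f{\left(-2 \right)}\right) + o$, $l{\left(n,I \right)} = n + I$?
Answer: $-84$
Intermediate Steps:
$f{\left(h \right)} = -4$
$l{\left(n,I \right)} = I + n$
$A{\left(j,o \right)} = -9 + o$ ($A{\left(j,o \right)} = \left(-5 - 4\right) + o = -9 + o$)
$\left(l{\left(0,-3 \right)} + A{\left(0 - 5,5 \right)}\right) 12 = \left(\left(-3 + 0\right) + \left(-9 + 5\right)\right) 12 = \left(-3 - 4\right) 12 = \left(-7\right) 12 = -84$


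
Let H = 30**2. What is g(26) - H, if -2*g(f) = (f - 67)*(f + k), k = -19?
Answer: -1513/2 ≈ -756.50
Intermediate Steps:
H = 900
g(f) = -(-67 + f)*(-19 + f)/2 (g(f) = -(f - 67)*(f - 19)/2 = -(-67 + f)*(-19 + f)/2)
g(26) - H = (-1273/2 + 43*26 - 1/2*26**2) - 1*900 = (-1273/2 + 1118 - 1/2*676) - 900 = (-1273/2 + 1118 - 338) - 900 = 287/2 - 900 = -1513/2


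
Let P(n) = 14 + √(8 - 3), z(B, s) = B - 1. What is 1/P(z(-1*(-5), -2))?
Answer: 14/191 - √5/191 ≈ 0.061591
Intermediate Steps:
z(B, s) = -1 + B
P(n) = 14 + √5
1/P(z(-1*(-5), -2)) = 1/(14 + √5)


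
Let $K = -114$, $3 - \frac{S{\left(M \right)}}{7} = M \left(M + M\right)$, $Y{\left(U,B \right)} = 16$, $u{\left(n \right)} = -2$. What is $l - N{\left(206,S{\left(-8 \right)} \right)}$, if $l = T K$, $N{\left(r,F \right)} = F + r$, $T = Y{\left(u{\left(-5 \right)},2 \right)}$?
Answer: $-1155$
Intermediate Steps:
$T = 16$
$S{\left(M \right)} = 21 - 14 M^{2}$ ($S{\left(M \right)} = 21 - 7 M \left(M + M\right) = 21 - 7 M 2 M = 21 - 7 \cdot 2 M^{2} = 21 - 14 M^{2}$)
$l = -1824$ ($l = 16 \left(-114\right) = -1824$)
$l - N{\left(206,S{\left(-8 \right)} \right)} = -1824 - \left(\left(21 - 14 \left(-8\right)^{2}\right) + 206\right) = -1824 - \left(\left(21 - 896\right) + 206\right) = -1824 - \left(-875 + 206\right) = -1824 - -669 = -1824 + 669 = -1155$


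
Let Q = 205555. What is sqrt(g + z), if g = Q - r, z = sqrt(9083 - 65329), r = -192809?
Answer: sqrt(398364 + I*sqrt(56246)) ≈ 631.16 + 0.188*I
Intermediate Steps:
z = I*sqrt(56246) (z = sqrt(-56246) = I*sqrt(56246) ≈ 237.16*I)
g = 398364 (g = 205555 - 1*(-192809) = 205555 + 192809 = 398364)
sqrt(g + z) = sqrt(398364 + I*sqrt(56246))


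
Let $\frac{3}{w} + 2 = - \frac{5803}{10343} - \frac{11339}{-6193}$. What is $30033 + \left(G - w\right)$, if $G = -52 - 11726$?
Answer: $\frac{853925573097}{46767100} \approx 18259.0$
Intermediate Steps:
$G = -11778$ ($G = -52 - 11726 = -11778$)
$w = - \frac{192162597}{46767100}$ ($w = \frac{3}{-2 - \left(- \frac{11339}{6193} + \frac{5803}{10343}\right)} = \frac{3}{-2 - - \frac{81341298}{64054199}} = \frac{3}{-2 + \left(- \frac{5803}{10343} + \frac{11339}{6193}\right)} = \frac{3}{-2 + \frac{81341298}{64054199}} = \frac{3}{- \frac{46767100}{64054199}} = 3 \left(- \frac{64054199}{46767100}\right) = - \frac{192162597}{46767100} \approx -4.1089$)
$30033 + \left(G - w\right) = 30033 - \frac{550630741203}{46767100} = \frac{853925573097}{46767100}$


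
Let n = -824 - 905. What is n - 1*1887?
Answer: -3616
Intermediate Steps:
n = -1729
n - 1*1887 = -1729 - 1*1887 = -1729 - 1887 = -3616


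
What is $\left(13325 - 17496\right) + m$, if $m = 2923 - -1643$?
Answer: $395$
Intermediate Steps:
$m = 4566$ ($m = 2923 + 1643 = 4566$)
$\left(13325 - 17496\right) + m = \left(13325 - 17496\right) + 4566 = -4171 + 4566 = 395$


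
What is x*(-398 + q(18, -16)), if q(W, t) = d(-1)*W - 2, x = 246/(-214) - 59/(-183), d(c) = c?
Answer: 6769928/19581 ≈ 345.74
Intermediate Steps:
x = -16196/19581 (x = 246*(-1/214) - 59*(-1/183) = -123/107 + 59/183 = -16196/19581 ≈ -0.82713)
q(W, t) = -2 - W (q(W, t) = -W - 2 = -2 - W)
x*(-398 + q(18, -16)) = -16196*(-398 + (-2 - 1*18))/19581 = -16196*(-398 + (-2 - 18))/19581 = -16196*(-398 - 20)/19581 = -16196/19581*(-418) = 6769928/19581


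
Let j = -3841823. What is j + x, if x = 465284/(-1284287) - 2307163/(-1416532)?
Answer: -6989171308449170239/1819233632684 ≈ -3.8418e+6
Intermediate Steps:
x = 2303969772693/1819233632684 (x = 465284*(-1/1284287) - 2307163*(-1/1416532) = -465284/1284287 + 2307163/1416532 = 2303969772693/1819233632684 ≈ 1.2665)
j + x = -3841823 + 2303969772693/1819233632684 = -6989171308449170239/1819233632684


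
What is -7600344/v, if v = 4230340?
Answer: -1900086/1057585 ≈ -1.7966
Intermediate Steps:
-7600344/v = -7600344/4230340 = -7600344*1/4230340 = -1900086/1057585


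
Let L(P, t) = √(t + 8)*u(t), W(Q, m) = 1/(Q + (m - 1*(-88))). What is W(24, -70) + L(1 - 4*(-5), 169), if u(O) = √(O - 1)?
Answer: 1/42 + 6*√826 ≈ 172.47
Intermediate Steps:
W(Q, m) = 1/(88 + Q + m) (W(Q, m) = 1/(Q + (m + 88)) = 1/(Q + (88 + m)) = 1/(88 + Q + m))
u(O) = √(-1 + O)
L(P, t) = √(-1 + t)*√(8 + t) (L(P, t) = √(t + 8)*√(-1 + t) = √(8 + t)*√(-1 + t) = √(-1 + t)*√(8 + t))
W(24, -70) + L(1 - 4*(-5), 169) = 1/(88 + 24 - 70) + √(-1 + 169)*√(8 + 169) = 1/42 + √168*√177 = 1/42 + (2*√42)*√177 = 1/42 + 6*√826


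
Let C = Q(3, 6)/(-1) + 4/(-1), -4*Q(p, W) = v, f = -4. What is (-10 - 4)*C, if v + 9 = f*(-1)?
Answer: 147/2 ≈ 73.500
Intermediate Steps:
v = -5 (v = -9 - 4*(-1) = -9 + 4 = -5)
Q(p, W) = 5/4 (Q(p, W) = -1/4*(-5) = 5/4)
C = -21/4 (C = (5/4)/(-1) + 4/(-1) = (5/4)*(-1) + 4*(-1) = -5/4 - 4 = -21/4 ≈ -5.2500)
(-10 - 4)*C = (-10 - 4)*(-21/4) = -14*(-21/4) = 147/2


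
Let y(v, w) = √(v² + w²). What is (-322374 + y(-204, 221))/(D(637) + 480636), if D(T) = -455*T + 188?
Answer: -107458/63663 + 17*√313/190989 ≈ -1.6863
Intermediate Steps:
D(T) = 188 - 455*T
(-322374 + y(-204, 221))/(D(637) + 480636) = (-322374 + √((-204)² + 221²))/((188 - 455*637) + 480636) = (-322374 + √(41616 + 48841))/((188 - 289835) + 480636) = (-322374 + √90457)/(-289647 + 480636) = (-322374 + 17*√313)/190989 = (-322374 + 17*√313)*(1/190989) = -107458/63663 + 17*√313/190989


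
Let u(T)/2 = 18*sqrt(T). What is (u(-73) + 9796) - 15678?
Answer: -5882 + 36*I*sqrt(73) ≈ -5882.0 + 307.58*I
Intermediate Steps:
u(T) = 36*sqrt(T) (u(T) = 2*(18*sqrt(T)) = 36*sqrt(T))
(u(-73) + 9796) - 15678 = (36*sqrt(-73) + 9796) - 15678 = (36*(I*sqrt(73)) + 9796) - 15678 = (36*I*sqrt(73) + 9796) - 15678 = (9796 + 36*I*sqrt(73)) - 15678 = -5882 + 36*I*sqrt(73)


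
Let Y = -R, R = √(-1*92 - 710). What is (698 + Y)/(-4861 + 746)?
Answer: -698/4115 + I*√802/4115 ≈ -0.16962 + 0.006882*I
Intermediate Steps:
R = I*√802 (R = √(-92 - 710) = √(-802) = I*√802 ≈ 28.32*I)
Y = -I*√802 ≈ -28.32*I
(698 + Y)/(-4861 + 746) = (698 - I*√802)/(-4861 + 746) = (698 - I*√802)/(-4115) = (698 - I*√802)*(-1/4115) = -698/4115 + I*√802/4115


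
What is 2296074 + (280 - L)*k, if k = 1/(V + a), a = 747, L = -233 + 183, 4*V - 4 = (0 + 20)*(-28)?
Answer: 698006661/304 ≈ 2.2961e+6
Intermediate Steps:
V = -139 (V = 1 + ((0 + 20)*(-28))/4 = 1 + (20*(-28))/4 = 1 + (¼)*(-560) = 1 - 140 = -139)
L = -50
k = 1/608 (k = 1/(-139 + 747) = 1/608 ≈ 0.0016447)
2296074 + (280 - L)*k = 2296074 + (280 - 1*(-50))*(1/608) = 2296074 + (280 + 50)*(1/608) = 2296074 + 330*(1/608) = 2296074 + 165/304 = 698006661/304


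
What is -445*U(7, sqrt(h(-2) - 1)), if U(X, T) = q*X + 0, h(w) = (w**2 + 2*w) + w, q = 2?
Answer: -6230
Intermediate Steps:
h(w) = w**2 + 3*w
U(X, T) = 2*X (U(X, T) = 2*X + 0 = 2*X)
-445*U(7, sqrt(h(-2) - 1)) = -890*7 = -445*14 = -6230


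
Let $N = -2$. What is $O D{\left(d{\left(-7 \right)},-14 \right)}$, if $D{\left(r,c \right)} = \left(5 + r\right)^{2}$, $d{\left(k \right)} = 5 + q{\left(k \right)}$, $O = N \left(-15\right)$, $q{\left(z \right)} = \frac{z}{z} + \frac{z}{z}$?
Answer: $4320$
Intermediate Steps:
$q{\left(z \right)} = 2$ ($q{\left(z \right)} = 1 + 1 = 2$)
$O = 30$ ($O = \left(-2\right) \left(-15\right) = 30$)
$d{\left(k \right)} = 7$ ($d{\left(k \right)} = 5 + 2 = 7$)
$O D{\left(d{\left(-7 \right)},-14 \right)} = 30 \left(5 + 7\right)^{2} = 30 \cdot 12^{2} = 30 \cdot 144 = 4320$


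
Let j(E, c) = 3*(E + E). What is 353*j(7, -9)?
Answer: 14826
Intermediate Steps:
j(E, c) = 6*E (j(E, c) = 3*(2*E) = 6*E)
353*j(7, -9) = 353*(6*7) = 353*42 = 14826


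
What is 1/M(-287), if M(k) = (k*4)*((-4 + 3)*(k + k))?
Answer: -1/658952 ≈ -1.5176e-6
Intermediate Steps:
M(k) = -8*k**2 (M(k) = (4*k)*(-2*k) = -8*k**2)
1/M(-287) = 1/(-8*(-287)**2) = 1/(-8*82369) = 1/(-658952) = -1/658952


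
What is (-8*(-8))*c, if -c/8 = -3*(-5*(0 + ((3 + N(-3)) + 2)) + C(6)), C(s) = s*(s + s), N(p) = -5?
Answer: 110592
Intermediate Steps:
C(s) = 2*s² (C(s) = s*(2*s) = 2*s²)
c = 1728 (c = -(-24)*(-5*(0 + ((3 - 5) + 2)) + 2*6²) = -(-24)*(-5*(0 + (-2 + 2)) + 2*36) = -(-24)*(-5*(0 + 0) + 72) = -(-24)*(-5*0 + 72) = -(-24)*(0 + 72) = -(-24)*72 = -8*(-216) = 1728)
(-8*(-8))*c = -8*(-8)*1728 = 64*1728 = 110592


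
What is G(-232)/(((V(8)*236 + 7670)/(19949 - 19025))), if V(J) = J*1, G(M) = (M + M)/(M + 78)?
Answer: 464/1593 ≈ 0.29127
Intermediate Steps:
G(M) = 2*M/(78 + M) (G(M) = (2*M)/(78 + M) = 2*M/(78 + M))
V(J) = J
G(-232)/(((V(8)*236 + 7670)/(19949 - 19025))) = (2*(-232)/(78 - 232))/(((8*236 + 7670)/(19949 - 19025))) = (2*(-232)/(-154))/(((1888 + 7670)/924)) = (2*(-232)*(-1/154))/((9558*(1/924))) = 232/(77*(1593/154)) = (232/77)*(154/1593) = 464/1593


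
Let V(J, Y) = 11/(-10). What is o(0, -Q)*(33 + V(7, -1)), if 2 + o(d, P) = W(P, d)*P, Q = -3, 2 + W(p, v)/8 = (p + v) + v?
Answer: 3509/5 ≈ 701.80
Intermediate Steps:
W(p, v) = -16 + 8*p + 16*v (W(p, v) = -16 + 8*((p + v) + v) = -16 + 8*(p + 2*v) = -16 + (8*p + 16*v) = -16 + 8*p + 16*v)
V(J, Y) = -11/10 (V(J, Y) = 11*(-1/10) = -11/10)
o(d, P) = -2 + P*(-16 + 8*P + 16*d) (o(d, P) = -2 + (-16 + 8*P + 16*d)*P = -2 + P*(-16 + 8*P + 16*d))
o(0, -Q)*(33 + V(7, -1)) = (-2 + 8*(-1*(-3))*(-2 - 1*(-3) + 2*0))*(33 - 11/10) = (-2 + 8*3*(-2 + 3 + 0))*(319/10) = (-2 + 8*3*1)*(319/10) = (-2 + 24)*(319/10) = 22*(319/10) = 3509/5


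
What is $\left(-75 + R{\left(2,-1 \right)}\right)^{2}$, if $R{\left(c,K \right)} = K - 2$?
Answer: $6084$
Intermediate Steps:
$R{\left(c,K \right)} = -2 + K$
$\left(-75 + R{\left(2,-1 \right)}\right)^{2} = \left(-75 - 3\right)^{2} = \left(-78\right)^{2} = 6084$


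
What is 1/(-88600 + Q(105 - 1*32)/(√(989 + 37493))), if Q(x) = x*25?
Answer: -136380208/12083286295575 - 73*√38482/12083286295575 ≈ -1.1288e-5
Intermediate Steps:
Q(x) = 25*x
1/(-88600 + Q(105 - 1*32)/(√(989 + 37493))) = 1/(-88600 + (25*(105 - 1*32))/(√(989 + 37493))) = 1/(-88600 + (25*(105 - 32))/(√38482)) = 1/(-88600 + (25*73)*(√38482/38482)) = 1/(-88600 + 1825*(√38482/38482)) = 1/(-88600 + 1825*√38482/38482)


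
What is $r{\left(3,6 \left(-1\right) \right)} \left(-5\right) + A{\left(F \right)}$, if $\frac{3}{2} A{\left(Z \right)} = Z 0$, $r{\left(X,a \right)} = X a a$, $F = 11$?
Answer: $-540$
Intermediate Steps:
$r{\left(X,a \right)} = X a^{2}$
$A{\left(Z \right)} = 0$ ($A{\left(Z \right)} = \frac{2 Z 0}{3} = \frac{2}{3} \cdot 0 = 0$)
$r{\left(3,6 \left(-1\right) \right)} \left(-5\right) + A{\left(F \right)} = 3 \left(6 \left(-1\right)\right)^{2} \left(-5\right) + 0 = 3 \left(-6\right)^{2} \left(-5\right) + 0 = 3 \cdot 36 \left(-5\right) + 0 = 108 \left(-5\right) + 0 = -540 + 0 = -540$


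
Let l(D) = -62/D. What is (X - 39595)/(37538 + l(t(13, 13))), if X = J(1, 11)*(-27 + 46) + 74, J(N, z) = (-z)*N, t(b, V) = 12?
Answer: -238380/225197 ≈ -1.0585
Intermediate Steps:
J(N, z) = -N*z
X = -135 (X = (-1*1*11)*(-27 + 46) + 74 = -11*19 + 74 = -209 + 74 = -135)
(X - 39595)/(37538 + l(t(13, 13))) = (-135 - 39595)/(37538 - 62/12) = -39730/(37538 - 62*1/12) = -39730/(37538 - 31/6) = -39730/225197/6 = -39730*6/225197 = -238380/225197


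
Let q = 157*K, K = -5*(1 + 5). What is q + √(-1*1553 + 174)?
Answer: -4710 + I*√1379 ≈ -4710.0 + 37.135*I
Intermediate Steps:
K = -30 (K = -5*6 = -30)
q = -4710 (q = 157*(-30) = -4710)
q + √(-1*1553 + 174) = -4710 + √(-1*1553 + 174) = -4710 + √(-1553 + 174) = -4710 + √(-1379) = -4710 + I*√1379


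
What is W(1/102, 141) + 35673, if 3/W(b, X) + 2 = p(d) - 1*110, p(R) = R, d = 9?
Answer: 3674316/103 ≈ 35673.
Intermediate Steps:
W(b, X) = -3/103 (W(b, X) = 3/(-2 + (9 - 1*110)) = 3/(-2 + (9 - 110)) = 3/(-2 - 101) = 3/(-103) = 3*(-1/103) = -3/103)
W(1/102, 141) + 35673 = -3/103 + 35673 = 3674316/103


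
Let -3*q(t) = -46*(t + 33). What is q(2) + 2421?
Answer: 8873/3 ≈ 2957.7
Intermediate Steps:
q(t) = 506 + 46*t/3 (q(t) = -(-46)*(t + 33)/3 = -(-46)*(33 + t)/3 = -(-1518 - 46*t)/3 = 506 + 46*t/3)
q(2) + 2421 = (506 + (46/3)*2) + 2421 = (506 + 92/3) + 2421 = 1610/3 + 2421 = 8873/3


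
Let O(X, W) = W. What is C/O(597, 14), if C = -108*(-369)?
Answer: 19926/7 ≈ 2846.6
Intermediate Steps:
C = 39852
C/O(597, 14) = 39852/14 = 39852*(1/14) = 19926/7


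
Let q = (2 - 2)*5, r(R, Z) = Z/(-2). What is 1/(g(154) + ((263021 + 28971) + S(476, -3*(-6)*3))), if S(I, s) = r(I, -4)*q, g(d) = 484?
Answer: 1/292476 ≈ 3.4191e-6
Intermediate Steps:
r(R, Z) = -Z/2 (r(R, Z) = Z*(-½) = -Z/2)
q = 0 (q = 0*5 = 0)
S(I, s) = 0 (S(I, s) = -½*(-4)*0 = 2*0 = 0)
1/(g(154) + ((263021 + 28971) + S(476, -3*(-6)*3))) = 1/(484 + ((263021 + 28971) + 0)) = 1/(484 + (291992 + 0)) = 1/(484 + 291992) = 1/292476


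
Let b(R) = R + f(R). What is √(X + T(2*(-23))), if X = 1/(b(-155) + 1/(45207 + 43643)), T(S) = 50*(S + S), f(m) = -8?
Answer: 5*I*√38592988969860930/14482549 ≈ 67.823*I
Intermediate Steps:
b(R) = -8 + R (b(R) = R - 8 = -8 + R)
T(S) = 100*S (T(S) = 50*(2*S) = 100*S)
X = -88850/14482549 (X = 1/((-8 - 155) + 1/(45207 + 43643)) = 1/(-163 + 1/88850) = 1/(-14482549/88850) = -88850/14482549 ≈ -0.0061350)
√(X + T(2*(-23))) = √(-88850/14482549 + 100*(2*(-23))) = √(-88850/14482549 + 100*(-46)) = √(-88850/14482549 - 4600) = √(-66619814250/14482549) = 5*I*√38592988969860930/14482549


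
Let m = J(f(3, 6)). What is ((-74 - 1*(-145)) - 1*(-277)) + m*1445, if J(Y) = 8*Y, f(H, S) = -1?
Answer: -11212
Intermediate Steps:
m = -8 (m = 8*(-1) = -8)
((-74 - 1*(-145)) - 1*(-277)) + m*1445 = ((-74 - 1*(-145)) - 1*(-277)) - 8*1445 = ((-74 + 145) + 277) - 11560 = (71 + 277) - 11560 = 348 - 11560 = -11212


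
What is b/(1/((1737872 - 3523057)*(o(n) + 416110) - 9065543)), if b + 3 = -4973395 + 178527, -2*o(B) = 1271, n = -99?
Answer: 7112787504175552021/2 ≈ 3.5564e+18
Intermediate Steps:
o(B) = -1271/2 (o(B) = -½*1271 = -1271/2)
b = -4794871 (b = -3 + (-4973395 + 178527) = -3 - 4794868 = -4794871)
b/(1/((1737872 - 3523057)*(o(n) + 416110) - 9065543)) = -(-43468109229953 + 4794871*(1737872 - 3523057)*(-1271/2 + 416110)) = -4794871/(1/(-1785185*830949/2 - 9065543)) = -4794871/(1/(-1483397690565/2 - 9065543)) = -4794871/(1/(-1483415821651/2)) = -4794871/(-2/1483415821651) = -4794871*(-1483415821651/2) = 7112787504175552021/2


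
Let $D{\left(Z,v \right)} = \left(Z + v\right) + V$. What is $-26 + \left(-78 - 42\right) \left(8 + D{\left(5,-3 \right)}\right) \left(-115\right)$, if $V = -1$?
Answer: $124174$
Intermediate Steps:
$D{\left(Z,v \right)} = -1 + Z + v$ ($D{\left(Z,v \right)} = \left(Z + v\right) - 1 = -1 + Z + v$)
$-26 + \left(-78 - 42\right) \left(8 + D{\left(5,-3 \right)}\right) \left(-115\right) = -26 + \left(-78 - 42\right) \left(8 - -1\right) \left(-115\right) = -26 + - 120 \left(8 + 1\right) \left(-115\right) = -26 + \left(-120\right) 9 \left(-115\right) = -26 - -124200 = -26 + 124200 = 124174$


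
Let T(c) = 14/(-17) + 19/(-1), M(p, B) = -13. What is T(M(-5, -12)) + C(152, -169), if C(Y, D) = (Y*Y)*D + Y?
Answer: -66375545/17 ≈ -3.9044e+6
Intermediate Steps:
C(Y, D) = Y + D*Y² (C(Y, D) = Y²*D + Y = D*Y² + Y = Y + D*Y²)
T(c) = -337/17 (T(c) = 14*(-1/17) + 19*(-1) = -14/17 - 19 = -337/17)
T(M(-5, -12)) + C(152, -169) = -337/17 + 152*(1 - 169*152) = -337/17 + 152*(1 - 25688) = -337/17 + 152*(-25687) = -337/17 - 3904424 = -66375545/17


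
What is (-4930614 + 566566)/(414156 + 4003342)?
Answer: -2182024/2208749 ≈ -0.98790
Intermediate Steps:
(-4930614 + 566566)/(414156 + 4003342) = -4364048/4417498 = -4364048*1/4417498 = -2182024/2208749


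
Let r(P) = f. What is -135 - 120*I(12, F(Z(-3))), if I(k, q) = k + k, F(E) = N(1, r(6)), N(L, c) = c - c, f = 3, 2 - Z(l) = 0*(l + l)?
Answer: -3015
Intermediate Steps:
Z(l) = 2 (Z(l) = 2 - 0*(l + l) = 2 - 0*2*l = 2 - 1*0 = 2 + 0 = 2)
r(P) = 3
N(L, c) = 0
F(E) = 0
I(k, q) = 2*k
-135 - 120*I(12, F(Z(-3))) = -135 - 240*12 = -135 - 120*24 = -135 - 2880 = -3015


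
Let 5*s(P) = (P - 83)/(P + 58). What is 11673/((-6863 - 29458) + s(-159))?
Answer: -5894865/18341863 ≈ -0.32139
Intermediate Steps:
s(P) = (-83 + P)/(5*(58 + P)) (s(P) = ((P - 83)/(P + 58))/5 = ((-83 + P)/(58 + P))/5 = (-83 + P)/(5*(58 + P)))
11673/((-6863 - 29458) + s(-159)) = 11673/((-6863 - 29458) + (-83 - 159)/(5*(58 - 159))) = 11673/(-36321 + (⅕)*(-242)/(-101)) = 11673/(-36321 + (⅕)*(-1/101)*(-242)) = 11673/(-36321 + 242/505) = 11673/(-18341863/505) = 11673*(-505/18341863) = -5894865/18341863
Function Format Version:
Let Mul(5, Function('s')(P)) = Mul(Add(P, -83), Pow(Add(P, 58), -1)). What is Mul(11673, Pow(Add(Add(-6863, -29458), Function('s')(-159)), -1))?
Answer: Rational(-5894865, 18341863) ≈ -0.32139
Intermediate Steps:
Function('s')(P) = Mul(Rational(1, 5), Pow(Add(58, P), -1), Add(-83, P)) (Function('s')(P) = Mul(Rational(1, 5), Mul(Add(P, -83), Pow(Add(P, 58), -1))) = Mul(Rational(1, 5), Mul(Add(-83, P), Pow(Add(58, P), -1))) = Mul(Rational(1, 5), Mul(Pow(Add(58, P), -1), Add(-83, P))) = Mul(Rational(1, 5), Pow(Add(58, P), -1), Add(-83, P)))
Mul(11673, Pow(Add(Add(-6863, -29458), Function('s')(-159)), -1)) = Mul(11673, Pow(Add(Add(-6863, -29458), Mul(Rational(1, 5), Pow(Add(58, -159), -1), Add(-83, -159))), -1)) = Mul(11673, Pow(Add(-36321, Mul(Rational(1, 5), Pow(-101, -1), -242)), -1)) = Mul(11673, Pow(Add(-36321, Mul(Rational(1, 5), Rational(-1, 101), -242)), -1)) = Mul(11673, Pow(Add(-36321, Rational(242, 505)), -1)) = Mul(11673, Pow(Rational(-18341863, 505), -1)) = Mul(11673, Rational(-505, 18341863)) = Rational(-5894865, 18341863)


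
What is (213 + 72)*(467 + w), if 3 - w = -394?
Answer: 246240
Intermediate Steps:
w = 397 (w = 3 - 1*(-394) = 3 + 394 = 397)
(213 + 72)*(467 + w) = (213 + 72)*(467 + 397) = 285*864 = 246240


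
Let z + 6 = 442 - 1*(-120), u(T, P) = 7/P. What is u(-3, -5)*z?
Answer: -3892/5 ≈ -778.40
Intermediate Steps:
z = 556 (z = -6 + (442 - 1*(-120)) = -6 + (442 + 120) = -6 + 562 = 556)
u(-3, -5)*z = (7/(-5))*556 = (7*(-1/5))*556 = -7/5*556 = -3892/5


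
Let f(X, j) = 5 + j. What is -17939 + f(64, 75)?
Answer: -17859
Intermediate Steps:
-17939 + f(64, 75) = -17939 + (5 + 75) = -17939 + 80 = -17859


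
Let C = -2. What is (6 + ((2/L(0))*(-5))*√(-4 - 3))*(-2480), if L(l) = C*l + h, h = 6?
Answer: -14880 + 12400*I*√7/3 ≈ -14880.0 + 10936.0*I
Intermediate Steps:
L(l) = 6 - 2*l (L(l) = -2*l + 6 = 6 - 2*l)
(6 + ((2/L(0))*(-5))*√(-4 - 3))*(-2480) = (6 + ((2/(6 - 2*0))*(-5))*√(-4 - 3))*(-2480) = (6 + ((2/(6 + 0))*(-5))*√(-7))*(-2480) = (6 + ((2/6)*(-5))*(I*√7))*(-2480) = (6 + ((2*(⅙))*(-5))*(I*√7))*(-2480) = (6 + ((⅓)*(-5))*(I*√7))*(-2480) = (6 - 5*I*√7/3)*(-2480) = -14880 + 12400*I*√7/3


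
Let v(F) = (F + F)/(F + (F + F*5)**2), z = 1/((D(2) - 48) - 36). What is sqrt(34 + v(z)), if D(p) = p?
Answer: 12*sqrt(138)/23 ≈ 6.1290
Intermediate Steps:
z = -1/82 (z = 1/((2 - 48) - 36) = 1/(-46 - 36) = 1/(-82) = -1/82 ≈ -0.012195)
v(F) = 2*F/(F + 36*F**2) (v(F) = (2*F)/(F + (F + 5*F)**2) = (2*F)/(F + (6*F)**2) = (2*F)/(F + 36*F**2) = 2*F/(F + 36*F**2))
sqrt(34 + v(z)) = sqrt(34 + 2/(1 + 36*(-1/82))) = sqrt(34 + 2/(1 - 18/41)) = sqrt(34 + 2/(23/41)) = sqrt(34 + 2*(41/23)) = sqrt(34 + 82/23) = sqrt(864/23) = 12*sqrt(138)/23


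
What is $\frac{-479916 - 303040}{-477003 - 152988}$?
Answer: $\frac{782956}{629991} \approx 1.2428$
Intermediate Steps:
$\frac{-479916 - 303040}{-477003 - 152988} = - \frac{782956}{-477003 - 152988} = - \frac{782956}{-629991} = \left(-782956\right) \left(- \frac{1}{629991}\right) = \frac{782956}{629991}$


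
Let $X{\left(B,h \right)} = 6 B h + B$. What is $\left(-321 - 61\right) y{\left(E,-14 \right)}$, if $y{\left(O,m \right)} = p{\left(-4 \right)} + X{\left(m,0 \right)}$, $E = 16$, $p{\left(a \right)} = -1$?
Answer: $5730$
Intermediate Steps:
$X{\left(B,h \right)} = B + 6 B h$ ($X{\left(B,h \right)} = 6 B h + B = B + 6 B h$)
$y{\left(O,m \right)} = -1 + m$ ($y{\left(O,m \right)} = -1 + m \left(1 + 6 \cdot 0\right) = -1 + m \left(1 + 0\right) = -1 + m 1 = -1 + m$)
$\left(-321 - 61\right) y{\left(E,-14 \right)} = \left(-321 - 61\right) \left(-1 - 14\right) = \left(-382\right) \left(-15\right) = 5730$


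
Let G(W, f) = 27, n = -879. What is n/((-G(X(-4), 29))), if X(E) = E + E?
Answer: 293/9 ≈ 32.556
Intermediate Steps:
X(E) = 2*E
n/((-G(X(-4), 29))) = -879/((-1*27)) = -879/(-27) = -879*(-1/27) = 293/9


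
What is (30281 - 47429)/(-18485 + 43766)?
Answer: -5716/8427 ≈ -0.67830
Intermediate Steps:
(30281 - 47429)/(-18485 + 43766) = -17148/25281 = -17148*1/25281 = -5716/8427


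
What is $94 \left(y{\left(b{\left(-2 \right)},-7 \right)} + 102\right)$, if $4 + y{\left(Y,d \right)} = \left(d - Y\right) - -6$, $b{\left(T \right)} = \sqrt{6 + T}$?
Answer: $8930$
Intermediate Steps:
$y{\left(Y,d \right)} = 2 + d - Y$ ($y{\left(Y,d \right)} = -4 - \left(-6 + Y - d\right) = -4 + \left(6 + d - Y\right) = 2 + d - Y$)
$94 \left(y{\left(b{\left(-2 \right)},-7 \right)} + 102\right) = 94 \left(\left(2 - 7 - \sqrt{6 - 2}\right) + 102\right) = 94 \left(\left(2 - 7 - \sqrt{4}\right) + 102\right) = 94 \left(\left(2 - 7 - 2\right) + 102\right) = 94 \left(-7 + 102\right) = 94 \cdot 95 = 8930$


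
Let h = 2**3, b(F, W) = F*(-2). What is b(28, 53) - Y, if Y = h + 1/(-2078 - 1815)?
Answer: -249151/3893 ≈ -64.000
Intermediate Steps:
b(F, W) = -2*F
h = 8
Y = 31143/3893 (Y = 8 + 1/(-2078 - 1815) = 8 + 1/(-3893) = 8 - 1/3893 = 31143/3893 ≈ 7.9997)
b(28, 53) - Y = -2*28 - 1*31143/3893 = -56 - 31143/3893 = -249151/3893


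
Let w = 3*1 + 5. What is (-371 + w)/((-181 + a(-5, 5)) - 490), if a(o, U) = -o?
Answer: 121/222 ≈ 0.54504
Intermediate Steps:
w = 8 (w = 3 + 5 = 8)
(-371 + w)/((-181 + a(-5, 5)) - 490) = (-371 + 8)/((-181 - 1*(-5)) - 490) = -363/((-181 + 5) - 490) = -363/(-176 - 490) = -363/(-666) = -363*(-1/666) = 121/222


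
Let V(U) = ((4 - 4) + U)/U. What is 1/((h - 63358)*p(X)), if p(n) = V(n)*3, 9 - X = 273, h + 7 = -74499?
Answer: -1/413592 ≈ -2.4178e-6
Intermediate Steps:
h = -74506 (h = -7 - 74499 = -74506)
V(U) = 1 (V(U) = (0 + U)/U = U/U = 1)
X = -264 (X = 9 - 1*273 = 9 - 273 = -264)
p(n) = 3 (p(n) = 1*3 = 3)
1/((h - 63358)*p(X)) = 1/(-74506 - 63358*3) = (1/3)/(-137864) = -1/137864*1/3 = -1/413592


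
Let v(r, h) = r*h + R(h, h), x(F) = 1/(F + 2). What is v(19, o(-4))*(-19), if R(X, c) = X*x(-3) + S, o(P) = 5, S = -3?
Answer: -1653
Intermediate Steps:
x(F) = 1/(2 + F)
R(X, c) = -3 - X (R(X, c) = X/(2 - 3) - 3 = X/(-1) - 3 = X*(-1) - 3 = -X - 3 = -3 - X)
v(r, h) = -3 - h + h*r (v(r, h) = r*h + (-3 - h) = h*r + (-3 - h) = -3 - h + h*r)
v(19, o(-4))*(-19) = (-3 - 1*5 + 5*19)*(-19) = (-3 - 5 + 95)*(-19) = 87*(-19) = -1653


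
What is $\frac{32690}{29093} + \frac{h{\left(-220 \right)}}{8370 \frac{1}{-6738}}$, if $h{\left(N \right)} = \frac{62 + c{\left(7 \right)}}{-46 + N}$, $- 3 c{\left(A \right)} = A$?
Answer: $\frac{42239022481}{32386618530} \approx 1.3042$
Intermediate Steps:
$c{\left(A \right)} = - \frac{A}{3}$
$h{\left(N \right)} = \frac{179}{3 \left(-46 + N\right)}$ ($h{\left(N \right)} = \frac{62 - \frac{7}{3}}{-46 + N} = \frac{179}{3 \left(-46 + N\right)}$)
$\frac{32690}{29093} + \frac{h{\left(-220 \right)}}{8370 \frac{1}{-6738}} = \frac{32690}{29093} + \frac{\frac{179}{3} \frac{1}{-46 - 220}}{8370 \frac{1}{-6738}} = 32690 \cdot \frac{1}{29093} + \frac{\frac{179}{3} \frac{1}{-266}}{8370 \left(- \frac{1}{6738}\right)} = \frac{32690}{29093} + \frac{\frac{179}{3} \left(- \frac{1}{266}\right)}{- \frac{1395}{1123}} = \frac{32690}{29093} - - \frac{201017}{1113210} = \frac{32690}{29093} + \frac{201017}{1113210} = \frac{42239022481}{32386618530}$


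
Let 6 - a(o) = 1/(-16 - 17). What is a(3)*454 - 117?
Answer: 86485/33 ≈ 2620.8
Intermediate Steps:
a(o) = 199/33 (a(o) = 6 - 1/(-16 - 17) = 6 - 1/(-33) = 6 - 1*(-1/33) = 6 + 1/33 = 199/33)
a(3)*454 - 117 = (199/33)*454 - 117 = 90346/33 - 117 = 86485/33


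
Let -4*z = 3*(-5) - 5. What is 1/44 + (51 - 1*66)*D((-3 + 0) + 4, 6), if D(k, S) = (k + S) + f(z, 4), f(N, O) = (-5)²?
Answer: -21119/44 ≈ -479.98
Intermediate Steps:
z = 5 (z = -(3*(-5) - 5)/4 = -(-15 - 5)/4 = -¼*(-20) = 5)
f(N, O) = 25
D(k, S) = 25 + S + k (D(k, S) = (k + S) + 25 = (S + k) + 25 = 25 + S + k)
1/44 + (51 - 1*66)*D((-3 + 0) + 4, 6) = 1/44 + (51 - 1*66)*(25 + 6 + ((-3 + 0) + 4)) = 1/44 + (51 - 66)*(25 + 6 + (-3 + 4)) = 1/44 - 15*(25 + 6 + 1) = 1/44 - 15*32 = 1/44 - 480 = -21119/44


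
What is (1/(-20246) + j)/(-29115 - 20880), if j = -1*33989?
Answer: 137628259/202439754 ≈ 0.67985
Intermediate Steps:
j = -33989
(1/(-20246) + j)/(-29115 - 20880) = (1/(-20246) - 33989)/(-29115 - 20880) = (-1/20246 - 33989)/(-49995) = -688141295/20246*(-1/49995) = 137628259/202439754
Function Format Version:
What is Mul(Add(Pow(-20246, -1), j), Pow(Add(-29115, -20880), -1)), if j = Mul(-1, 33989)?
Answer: Rational(137628259, 202439754) ≈ 0.67985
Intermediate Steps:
j = -33989
Mul(Add(Pow(-20246, -1), j), Pow(Add(-29115, -20880), -1)) = Mul(Add(Pow(-20246, -1), -33989), Pow(Add(-29115, -20880), -1)) = Mul(Add(Rational(-1, 20246), -33989), Pow(-49995, -1)) = Mul(Rational(-688141295, 20246), Rational(-1, 49995)) = Rational(137628259, 202439754)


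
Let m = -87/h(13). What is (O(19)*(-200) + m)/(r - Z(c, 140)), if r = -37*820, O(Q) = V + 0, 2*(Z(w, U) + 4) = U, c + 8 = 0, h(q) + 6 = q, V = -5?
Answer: -6913/212842 ≈ -0.032479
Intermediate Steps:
h(q) = -6 + q
c = -8 (c = -8 + 0 = -8)
Z(w, U) = -4 + U/2
O(Q) = -5 (O(Q) = -5 + 0 = -5)
r = -30340
m = -87/7 (m = -87/(-6 + 13) = -87/7 ≈ -12.429)
(O(19)*(-200) + m)/(r - Z(c, 140)) = (-5*(-200) - 87/7)/(-30340 - (-4 + (½)*140)) = (1000 - 87/7)/(-30340 - (-4 + 70)) = 6913/(7*(-30340 - 1*66)) = 6913/(7*(-30340 - 66)) = (6913/7)/(-30406) = (6913/7)*(-1/30406) = -6913/212842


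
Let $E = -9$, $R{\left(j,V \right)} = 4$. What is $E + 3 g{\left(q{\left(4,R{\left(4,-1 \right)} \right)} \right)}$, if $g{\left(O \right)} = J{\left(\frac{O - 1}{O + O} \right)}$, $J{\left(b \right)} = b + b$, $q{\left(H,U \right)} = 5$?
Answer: $- \frac{33}{5} \approx -6.6$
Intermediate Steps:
$J{\left(b \right)} = 2 b$
$g{\left(O \right)} = \frac{-1 + O}{O}$ ($g{\left(O \right)} = 2 \frac{O - 1}{O + O} = 2 \frac{-1 + O}{2 O} = \frac{-1 + O}{O}$)
$E + 3 g{\left(q{\left(4,R{\left(4,-1 \right)} \right)} \right)} = -9 + 3 \frac{-1 + 5}{5} = -9 + 3 \cdot \frac{1}{5} \cdot 4 = -9 + 3 \cdot \frac{4}{5} = -9 + \frac{12}{5} = - \frac{33}{5}$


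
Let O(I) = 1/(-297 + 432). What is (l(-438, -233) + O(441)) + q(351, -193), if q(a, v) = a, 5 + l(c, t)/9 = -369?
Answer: -407024/135 ≈ -3015.0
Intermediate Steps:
l(c, t) = -3366 (l(c, t) = -45 + 9*(-369) = -45 - 3321 = -3366)
O(I) = 1/135
(l(-438, -233) + O(441)) + q(351, -193) = (-3366 + 1/135) + 351 = -454409/135 + 351 = -407024/135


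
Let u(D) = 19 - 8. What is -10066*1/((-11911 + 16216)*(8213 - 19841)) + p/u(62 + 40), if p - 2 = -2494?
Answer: -8910412211/39331710 ≈ -226.55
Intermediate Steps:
p = -2492 (p = 2 - 2494 = -2492)
u(D) = 11
-10066*1/((-11911 + 16216)*(8213 - 19841)) + p/u(62 + 40) = -10066*1/((-11911 + 16216)*(8213 - 19841)) - 2492/11 = -10066/((-11628*4305)) - 2492*1/11 = -10066/(-50058540) - 2492/11 = -10066*(-1/50058540) - 2492/11 = 719/3575610 - 2492/11 = -8910412211/39331710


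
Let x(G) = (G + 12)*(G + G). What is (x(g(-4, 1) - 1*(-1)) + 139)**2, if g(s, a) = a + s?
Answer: 9801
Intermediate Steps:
x(G) = 2*G*(12 + G) (x(G) = (12 + G)*(2*G) = 2*G*(12 + G))
(x(g(-4, 1) - 1*(-1)) + 139)**2 = (2*((1 - 4) - 1*(-1))*(12 + ((1 - 4) - 1*(-1))) + 139)**2 = (2*(-3 + 1)*(12 + (-3 + 1)) + 139)**2 = (2*(-2)*(12 - 2) + 139)**2 = (2*(-2)*10 + 139)**2 = (-40 + 139)**2 = 99**2 = 9801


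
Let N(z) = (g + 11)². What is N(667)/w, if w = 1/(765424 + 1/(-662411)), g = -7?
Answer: 8112404436208/662411 ≈ 1.2247e+7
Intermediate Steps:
N(z) = 16 (N(z) = (-7 + 11)² = 4² = 16)
w = 662411/507025277263 (w = 1/(765424 - 1/662411) = 1/(507025277263/662411) = 662411/507025277263 ≈ 1.3065e-6)
N(667)/w = 16/(662411/507025277263) = 16*(507025277263/662411) = 8112404436208/662411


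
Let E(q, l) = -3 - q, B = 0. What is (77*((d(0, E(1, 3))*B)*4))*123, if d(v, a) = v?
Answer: 0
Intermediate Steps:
(77*((d(0, E(1, 3))*B)*4))*123 = (77*((0*0)*4))*123 = (77*(0*4))*123 = (77*0)*123 = 0*123 = 0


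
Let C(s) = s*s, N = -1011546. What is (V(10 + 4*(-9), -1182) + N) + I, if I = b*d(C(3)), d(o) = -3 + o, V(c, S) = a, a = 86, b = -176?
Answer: -1012516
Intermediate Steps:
V(c, S) = 86
C(s) = s**2
I = -1056 (I = -176*(-3 + 3**2) = -176*(-3 + 9) = -176*6 = -1056)
(V(10 + 4*(-9), -1182) + N) + I = (86 - 1011546) - 1056 = -1011460 - 1056 = -1012516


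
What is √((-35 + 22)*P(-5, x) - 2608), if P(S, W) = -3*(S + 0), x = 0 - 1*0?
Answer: I*√2803 ≈ 52.943*I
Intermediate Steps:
x = 0 (x = 0 + 0 = 0)
P(S, W) = -3*S
√((-35 + 22)*P(-5, x) - 2608) = √((-35 + 22)*(-3*(-5)) - 2608) = √(-13*15 - 2608) = √(-195 - 2608) = √(-2803) = I*√2803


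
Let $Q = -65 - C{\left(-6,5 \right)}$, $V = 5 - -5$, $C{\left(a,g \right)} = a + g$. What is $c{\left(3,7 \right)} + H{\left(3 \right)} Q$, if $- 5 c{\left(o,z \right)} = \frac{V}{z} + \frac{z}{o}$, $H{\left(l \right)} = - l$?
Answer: $\frac{20081}{105} \approx 191.25$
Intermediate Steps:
$V = 10$ ($V = 5 + 5 = 10$)
$Q = -64$ ($Q = -65 - \left(-6 + 5\right) = -65 - -1 = -65 + 1 = -64$)
$c{\left(o,z \right)} = - \frac{2}{z} - \frac{z}{5 o}$ ($c{\left(o,z \right)} = - \frac{\frac{10}{z} + \frac{z}{o}}{5} = - \frac{2}{z} - \frac{z}{5 o}$)
$c{\left(3,7 \right)} + H{\left(3 \right)} Q = \left(- \frac{2}{7} - \frac{7}{5 \cdot 3}\right) + \left(-1\right) 3 \left(-64\right) = \left(\left(-2\right) \frac{1}{7} - \frac{7}{5} \cdot \frac{1}{3}\right) - -192 = \left(- \frac{2}{7} - \frac{7}{15}\right) + 192 = - \frac{79}{105} + 192 = \frac{20081}{105}$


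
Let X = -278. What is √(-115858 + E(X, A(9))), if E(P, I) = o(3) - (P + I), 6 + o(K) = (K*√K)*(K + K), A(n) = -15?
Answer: √(-115571 + 18*√3) ≈ 339.91*I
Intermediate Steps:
o(K) = -6 + 2*K^(5/2) (o(K) = -6 + (K*√K)*(K + K) = -6 + K^(3/2)*(2*K) = -6 + 2*K^(5/2))
E(P, I) = -6 - I - P + 18*√3 (E(P, I) = (-6 + 2*3^(5/2)) - (P + I) = (-6 + 2*(9*√3)) - (I + P) = (-6 + 18*√3) + (-I - P) = -6 - I - P + 18*√3)
√(-115858 + E(X, A(9))) = √(-115858 + (-6 - 1*(-15) - 1*(-278) + 18*√3)) = √(-115858 + (-6 + 15 + 278 + 18*√3)) = √(-115858 + (287 + 18*√3)) = √(-115571 + 18*√3)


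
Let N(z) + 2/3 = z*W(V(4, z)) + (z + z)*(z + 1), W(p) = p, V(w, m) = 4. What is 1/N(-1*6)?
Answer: 3/106 ≈ 0.028302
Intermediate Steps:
N(z) = -⅔ + 4*z + 2*z*(1 + z) (N(z) = -⅔ + (z*4 + (z + z)*(z + 1)) = -⅔ + (4*z + (2*z)*(1 + z)) = -⅔ + (4*z + 2*z*(1 + z)) = -⅔ + 4*z + 2*z*(1 + z))
1/N(-1*6) = 1/(-⅔ + 2*(-1*6)² + 6*(-1*6)) = 1/(-⅔ + 2*(-6)² + 6*(-6)) = 1/(-⅔ + 2*36 - 36) = 1/(-⅔ + 72 - 36) = 1/(106/3) = 3/106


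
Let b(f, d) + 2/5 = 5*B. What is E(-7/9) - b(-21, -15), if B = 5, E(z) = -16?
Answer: -203/5 ≈ -40.600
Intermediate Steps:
b(f, d) = 123/5 (b(f, d) = -⅖ + 5*5 = -⅖ + 25 = 123/5)
E(-7/9) - b(-21, -15) = -16 - 1*123/5 = -16 - 123/5 = -203/5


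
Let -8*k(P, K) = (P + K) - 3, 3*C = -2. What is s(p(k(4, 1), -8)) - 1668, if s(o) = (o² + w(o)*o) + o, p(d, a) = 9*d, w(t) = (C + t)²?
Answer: -107797/64 ≈ -1684.3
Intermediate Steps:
C = -⅔ (C = (⅓)*(-2) = -⅔ ≈ -0.66667)
w(t) = (-⅔ + t)²
k(P, K) = 3/8 - K/8 - P/8 (k(P, K) = -((P + K) - 3)/8 = -((K + P) - 3)/8 = -(-3 + K + P)/8 = 3/8 - K/8 - P/8)
s(o) = o + o² + o*(-2 + 3*o)²/9 (s(o) = (o² + ((-2 + 3*o)²/9)*o) + o = (o² + o*(-2 + 3*o)²/9) + o = o + o² + o*(-2 + 3*o)²/9)
s(p(k(4, 1), -8)) - 1668 = (9*(3/8 - ⅛*1 - ⅛*4))*(13 - 27*(3/8 - ⅛*1 - ⅛*4) + 9*(9*(3/8 - ⅛*1 - ⅛*4))²)/9 - 1668 = (9*(3/8 - ⅛ - ½))*(13 - 27*(3/8 - ⅛ - ½) + 9*(9*(3/8 - ⅛ - ½))²)/9 - 1668 = (9*(-¼))*(13 - 27*(-1)/4 + 9*(9*(-¼))²)/9 - 1668 = (⅑)*(-9/4)*(13 - 3*(-9/4) + 9*(-9/4)²) - 1668 = (⅑)*(-9/4)*(13 + 27/4 + 9*(81/16)) - 1668 = (⅑)*(-9/4)*(13 + 27/4 + 729/16) - 1668 = (⅑)*(-9/4)*(1045/16) - 1668 = -1045/64 - 1668 = -107797/64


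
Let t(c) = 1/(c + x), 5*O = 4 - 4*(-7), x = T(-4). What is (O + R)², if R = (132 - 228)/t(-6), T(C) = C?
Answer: 23348224/25 ≈ 9.3393e+5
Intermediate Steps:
x = -4
O = 32/5 (O = (4 - 4*(-7))/5 = (4 + 28)/5 = (⅕)*32 = 32/5 ≈ 6.4000)
t(c) = 1/(-4 + c) (t(c) = 1/(c - 4) = 1/(-4 + c))
R = 960 (R = (132 - 228)/(1/(-4 - 6)) = -96/(1/(-10)) = -96/(-⅒) = -96*(-10) = 960)
(O + R)² = (32/5 + 960)² = (4832/5)² = 23348224/25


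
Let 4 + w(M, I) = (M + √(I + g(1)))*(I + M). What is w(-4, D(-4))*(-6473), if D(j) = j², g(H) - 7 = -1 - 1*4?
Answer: 336596 - 233028*√2 ≈ 7044.6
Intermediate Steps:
g(H) = 2 (g(H) = 7 + (-1 - 1*4) = 7 + (-1 - 4) = 7 - 5 = 2)
w(M, I) = -4 + (I + M)*(M + √(2 + I)) (w(M, I) = -4 + (M + √(I + 2))*(I + M) = -4 + (M + √(2 + I))*(I + M) = -4 + (I + M)*(M + √(2 + I)))
w(-4, D(-4))*(-6473) = (-4 + (-4)² + (-4)²*(-4) + (-4)²*√(2 + (-4)²) - 4*√(2 + (-4)²))*(-6473) = (-4 + 16 + 16*(-4) + 16*√(2 + 16) - 4*√(2 + 16))*(-6473) = (-4 + 16 - 64 + 16*√18 - 12*√2)*(-6473) = (-4 + 16 - 64 + 16*(3*√2) - 12*√2)*(-6473) = (-4 + 16 - 64 + 48*√2 - 12*√2)*(-6473) = (-52 + 36*√2)*(-6473) = 336596 - 233028*√2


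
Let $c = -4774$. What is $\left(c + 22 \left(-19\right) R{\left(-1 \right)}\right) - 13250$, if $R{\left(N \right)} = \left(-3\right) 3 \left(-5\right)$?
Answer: $-36834$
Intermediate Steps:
$R{\left(N \right)} = 45$ ($R{\left(N \right)} = \left(-9\right) \left(-5\right) = 45$)
$\left(c + 22 \left(-19\right) R{\left(-1 \right)}\right) - 13250 = \left(-4774 + 22 \left(-19\right) 45\right) - 13250 = \left(-4774 - 18810\right) - 13250 = -23584 - 13250 = -36834$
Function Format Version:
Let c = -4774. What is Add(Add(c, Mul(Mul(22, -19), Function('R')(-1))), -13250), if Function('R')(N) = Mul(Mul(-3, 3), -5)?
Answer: -36834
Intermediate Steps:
Function('R')(N) = 45 (Function('R')(N) = Mul(-9, -5) = 45)
Add(Add(c, Mul(Mul(22, -19), Function('R')(-1))), -13250) = Add(Add(-4774, Mul(Mul(22, -19), 45)), -13250) = Add(Add(-4774, Mul(-418, 45)), -13250) = Add(Add(-4774, -18810), -13250) = Add(-23584, -13250) = -36834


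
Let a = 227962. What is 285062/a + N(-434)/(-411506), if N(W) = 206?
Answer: 29314440800/23451932693 ≈ 1.2500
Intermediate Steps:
285062/a + N(-434)/(-411506) = 285062/227962 + 206/(-411506) = 285062*(1/227962) + 206*(-1/411506) = 142531/113981 - 103/205753 = 29314440800/23451932693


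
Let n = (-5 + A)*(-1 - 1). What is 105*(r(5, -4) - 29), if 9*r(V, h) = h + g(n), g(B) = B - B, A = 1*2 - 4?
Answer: -9275/3 ≈ -3091.7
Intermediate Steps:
A = -2 (A = 2 - 4 = -2)
n = 14 (n = (-5 - 2)*(-1 - 1) = -7*(-2) = 14)
g(B) = 0
r(V, h) = h/9 (r(V, h) = (h + 0)/9 = h/9)
105*(r(5, -4) - 29) = 105*((1/9)*(-4) - 29) = 105*(-4/9 - 29) = 105*(-265/9) = -9275/3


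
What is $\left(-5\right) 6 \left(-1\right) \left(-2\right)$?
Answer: $-60$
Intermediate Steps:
$\left(-5\right) 6 \left(-1\right) \left(-2\right) = \left(-30\right) \left(-1\right) \left(-2\right) = 30 \left(-2\right) = -60$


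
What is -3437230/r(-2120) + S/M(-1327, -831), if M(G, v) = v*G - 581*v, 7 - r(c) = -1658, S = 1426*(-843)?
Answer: -2243578057/1086394 ≈ -2065.2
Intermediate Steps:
S = -1202118
r(c) = 1665 (r(c) = 7 - 1*(-1658) = 7 + 1658 = 1665)
M(G, v) = -581*v + G*v (M(G, v) = G*v - 581*v = -581*v + G*v)
-3437230/r(-2120) + S/M(-1327, -831) = -3437230/1665 - 1202118*(-1/(831*(-581 - 1327))) = -3437230*1/1665 - 1202118/((-831*(-1908))) = -687446/333 - 1202118/1585548 = -687446/333 - 1202118*1/1585548 = -687446/333 - 200353/264258 = -2243578057/1086394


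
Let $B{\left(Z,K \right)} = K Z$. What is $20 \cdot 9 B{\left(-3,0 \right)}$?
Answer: $0$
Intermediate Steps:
$20 \cdot 9 B{\left(-3,0 \right)} = 20 \cdot 9 \cdot 0 \left(-3\right) = 180 \cdot 0 = 0$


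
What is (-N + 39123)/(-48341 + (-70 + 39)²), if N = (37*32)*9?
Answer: -28467/47380 ≈ -0.60082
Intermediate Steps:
N = 10656 (N = 1184*9 = 10656)
(-N + 39123)/(-48341 + (-70 + 39)²) = (-1*10656 + 39123)/(-48341 + (-70 + 39)²) = (-10656 + 39123)/(-48341 + (-31)²) = 28467/(-48341 + 961) = 28467/(-47380) = 28467*(-1/47380) = -28467/47380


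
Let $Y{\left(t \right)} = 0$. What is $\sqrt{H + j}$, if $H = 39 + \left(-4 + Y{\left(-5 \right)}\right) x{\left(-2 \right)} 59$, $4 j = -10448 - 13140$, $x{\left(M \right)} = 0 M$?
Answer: $i \sqrt{5858} \approx 76.538 i$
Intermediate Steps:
$x{\left(M \right)} = 0$
$j = -5897$ ($j = \frac{-10448 - 13140}{4} = \frac{1}{4} \left(-23588\right) = -5897$)
$H = 39$ ($H = 39 + \left(-4 + 0\right) 0 \cdot 59 = 39 + \left(-4\right) 0 \cdot 59 = 39 + 0 \cdot 59 = 39 + 0 = 39$)
$\sqrt{H + j} = \sqrt{39 - 5897} = \sqrt{-5858} = i \sqrt{5858}$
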